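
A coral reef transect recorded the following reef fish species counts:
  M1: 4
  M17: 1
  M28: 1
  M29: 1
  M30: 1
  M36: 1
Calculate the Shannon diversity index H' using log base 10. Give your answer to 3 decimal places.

0.687

Total N = 4+1+1+1+1+1 = 9, so the proportions are 0.44444, 0.11111, 0.11111, 0.11111, 0.11111, 0.11111 (working shown to 5 dp, full precision carried).
Each pᵢ log₁₀ pᵢ term: 0.44444×(-0.35218)=-0.15653, 0.11111×(-0.95424)=-0.10603, 0.11111×(-0.95424)=-0.10603, 0.11111×(-0.95424)=-0.10603, 0.11111×(-0.95424)=-0.10603, 0.11111×(-0.95424)=-0.10603.
Sum = -0.68666, so H' = 0.687.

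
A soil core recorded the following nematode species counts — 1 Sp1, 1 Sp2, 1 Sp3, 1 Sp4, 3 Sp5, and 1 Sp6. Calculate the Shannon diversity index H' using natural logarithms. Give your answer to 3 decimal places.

Total N = 1+1+1+1+3+1 = 8, so the proportions are 0.125, 0.125, 0.125, 0.125, 0.375, 0.125 (working shown to 5 dp, full precision carried).
Each pᵢ ln pᵢ term: 0.125×(-2.07944)=-0.25993, 0.125×(-2.07944)=-0.25993, 0.125×(-2.07944)=-0.25993, 0.125×(-2.07944)=-0.25993, 0.375×(-0.98083)=-0.36781, 0.125×(-2.07944)=-0.25993.
Sum = -1.66746, so H' = 1.667.

1.667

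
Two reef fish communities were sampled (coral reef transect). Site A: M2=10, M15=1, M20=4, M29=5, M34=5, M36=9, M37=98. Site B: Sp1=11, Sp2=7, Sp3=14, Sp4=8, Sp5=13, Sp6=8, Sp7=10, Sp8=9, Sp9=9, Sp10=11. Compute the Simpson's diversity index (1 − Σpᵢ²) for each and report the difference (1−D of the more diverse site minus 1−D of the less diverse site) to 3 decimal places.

0.461

Site A: N=132, proportions 0.07576, 0.00758, 0.0303, 0.03788, 0.03788, 0.06818, 0.74242, giving 1−D = 0.43457 (working shown to 5 dp, full precision carried).
Site B: N=100, proportions 0.11, 0.07, 0.14, 0.08, 0.13, 0.08, 0.1, 0.09, 0.09, 0.11, giving 1−D = 0.89540.
Difference = |0.43457 − 0.89540| = 0.46083, i.e. 0.461 to 3 decimal places.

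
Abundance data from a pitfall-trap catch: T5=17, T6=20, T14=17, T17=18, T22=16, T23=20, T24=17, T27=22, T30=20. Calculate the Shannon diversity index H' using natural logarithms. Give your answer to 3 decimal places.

Total N = 17+20+17+18+16+20+17+22+20 = 167, so the proportions are 0.1018, 0.11976, 0.1018, 0.10778, 0.09581, 0.11976, 0.1018, 0.13174, 0.11976 (working shown to 5 dp, full precision carried).
Each pᵢ ln pᵢ term: 0.1018×(-2.28478)=-0.23258, 0.11976×(-2.12226)=-0.25416, 0.1018×(-2.28478)=-0.23258, 0.10778×(-2.22762)=-0.24010, 0.09581×(-2.34541)=-0.22471, 0.11976×(-2.12226)=-0.25416, 0.1018×(-2.28478)=-0.23258, 0.13174×(-2.02695)=-0.26702, 0.11976×(-2.12226)=-0.25416.
Sum = -2.19207, so H' = 2.192.

2.192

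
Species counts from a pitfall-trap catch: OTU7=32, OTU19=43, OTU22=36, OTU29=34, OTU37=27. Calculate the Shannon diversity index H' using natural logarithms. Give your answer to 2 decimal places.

1.60

Total N = 32+43+36+34+27 = 172, so the proportions are 0.186, 0.25, 0.2093, 0.1977, 0.157 (working shown to 4 dp, full precision carried).
Each pᵢ ln pᵢ term: 0.186×(-1.6818)=-0.3129, 0.25×(-1.3863)=-0.3466, 0.2093×(-1.5640)=-0.3273, 0.1977×(-1.6211)=-0.3205, 0.157×(-1.8517)=-0.2907.
Sum = -1.5979, so H' = 1.60.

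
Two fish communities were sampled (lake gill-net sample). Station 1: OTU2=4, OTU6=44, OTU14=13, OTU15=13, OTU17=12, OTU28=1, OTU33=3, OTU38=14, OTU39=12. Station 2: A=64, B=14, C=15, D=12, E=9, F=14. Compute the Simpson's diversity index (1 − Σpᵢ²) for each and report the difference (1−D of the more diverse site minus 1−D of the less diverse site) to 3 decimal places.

0.094

Station 1: N=116, proportions 0.034483, 0.37931, 0.112069, 0.112069, 0.103448, 0.008621, 0.025862, 0.12069, 0.103448, giving 1−D = 0.793103 (working shown to 6 dp, full precision carried).
Station 2: N=128, proportions 0.5, 0.109375, 0.117188, 0.09375, 0.070312, 0.109375, giving 1−D = 0.698608.
Difference = |0.793103 − 0.698608| = 0.094495, i.e. 0.094 to 3 decimal places.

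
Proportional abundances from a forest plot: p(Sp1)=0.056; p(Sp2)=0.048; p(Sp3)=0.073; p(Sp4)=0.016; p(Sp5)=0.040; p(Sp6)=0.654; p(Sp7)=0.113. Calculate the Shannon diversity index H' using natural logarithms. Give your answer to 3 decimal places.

1.217

Each pᵢ ln pᵢ term (working shown to 5 dp, full precision carried): 0.056×(-2.88240)=-0.16141, 0.048×(-3.03655)=-0.14575, 0.073×(-2.61730)=-0.19106, 0.016×(-4.13517)=-0.06616, 0.04×(-3.21888)=-0.12876, 0.654×(-0.42465)=-0.27772, 0.113×(-2.18037)=-0.24638.
Sum = -1.21725, so H' = 1.217.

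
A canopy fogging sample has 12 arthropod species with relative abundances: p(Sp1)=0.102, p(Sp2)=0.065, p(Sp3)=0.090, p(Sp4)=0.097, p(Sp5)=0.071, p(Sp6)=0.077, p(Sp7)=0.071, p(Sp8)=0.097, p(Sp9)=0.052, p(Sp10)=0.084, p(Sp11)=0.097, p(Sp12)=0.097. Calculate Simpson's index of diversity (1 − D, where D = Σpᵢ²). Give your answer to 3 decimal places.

0.914

D = 0.102² + 0.065² + 0.09² + 0.097² + 0.071² + 0.077² + 0.071² + 0.097² + 0.052² + 0.084² + 0.097² + 0.097² = 0.01040 + 0.00423 + 0.00810 + 0.00941 + 0.00504 + 0.00593 + 0.00504 + 0.00941 + 0.00270 + 0.00706 + 0.00941 + 0.00941 = 0.08614 (working shown to 5 dp, full precision carried).
So 1 − D = 0.91386, i.e. 0.914 to 3 decimal places.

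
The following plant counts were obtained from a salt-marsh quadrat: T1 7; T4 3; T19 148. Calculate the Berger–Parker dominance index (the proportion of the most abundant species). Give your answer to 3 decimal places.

Total N = 7+3+148 = 158, so the proportions are 0.0443, 0.01899, 0.93671 (working shown to 5 dp, full precision carried).
The largest proportion is 0.93671, i.e. d = 0.937 to 3 decimal places.

0.937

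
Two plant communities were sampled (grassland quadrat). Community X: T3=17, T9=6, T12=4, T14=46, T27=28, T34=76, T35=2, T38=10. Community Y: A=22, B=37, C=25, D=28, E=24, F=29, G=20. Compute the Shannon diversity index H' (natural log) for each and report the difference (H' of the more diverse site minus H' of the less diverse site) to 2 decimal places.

Community X: N=189, proportions 0.0899, 0.0317, 0.0212, 0.2434, 0.1481, 0.4021, 0.0106, 0.0529, giving H' = 1.6046 (working shown to 4 dp, full precision carried).
Community Y: N=185, proportions 0.1189, 0.2, 0.1351, 0.1514, 0.1297, 0.1568, 0.1081, giving H' = 1.9273.
Difference = |1.6046 − 1.9273| = 0.3227, i.e. 0.32 to 2 decimal places.

0.32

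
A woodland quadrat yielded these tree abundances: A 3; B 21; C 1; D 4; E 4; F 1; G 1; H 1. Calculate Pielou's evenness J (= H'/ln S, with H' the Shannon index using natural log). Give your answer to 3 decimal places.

0.677

Total N = 3+21+1+4+4+1+1+1 = 36, so the proportions are 0.08333, 0.58333, 0.02778, 0.11111, 0.11111, 0.02778, 0.02778, 0.02778 (working shown to 5 dp, full precision carried).
H' = −Σ pᵢ ln pᵢ = −((-0.20708) + (-0.31441) + (-0.09954) + (-0.24414) + (-0.24414) + (-0.09954) + (-0.09954) + (-0.09954)) = 1.40793.
With S = 8 species, ln S = 2.07944, so J = 1.40793/2.07944 = 0.67707, i.e. 0.677 to 3 decimal places.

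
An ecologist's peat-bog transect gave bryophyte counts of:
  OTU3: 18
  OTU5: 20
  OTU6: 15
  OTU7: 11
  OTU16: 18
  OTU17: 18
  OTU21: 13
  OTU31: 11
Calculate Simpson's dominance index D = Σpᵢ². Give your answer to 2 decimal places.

0.13

Total N = 18+20+15+11+18+18+13+11 = 124, so the proportions are 0.1452, 0.1613, 0.121, 0.0887, 0.1452, 0.1452, 0.1048, 0.0887 (working shown to 4 dp, full precision carried).
D = 0.1452² + 0.1613² + 0.121² + 0.0887² + 0.1452² + 0.1452² + 0.1048² + 0.0887² = 0.0211 + 0.0260 + 0.0146 + 0.0079 + 0.0211 + 0.0211 + 0.0110 + 0.0079 = 0.1306.
To 2 decimal places, D = 0.13.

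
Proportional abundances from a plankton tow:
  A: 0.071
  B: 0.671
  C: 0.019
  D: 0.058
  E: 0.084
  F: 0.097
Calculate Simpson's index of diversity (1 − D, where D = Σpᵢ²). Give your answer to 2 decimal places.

0.52

D = 0.071² + 0.671² + 0.019² + 0.058² + 0.084² + 0.097² = 0.0050 + 0.4502 + 0.0004 + 0.0034 + 0.0071 + 0.0094 = 0.4755 (working shown to 4 dp, full precision carried).
So 1 − D = 0.5245, i.e. 0.52 to 2 decimal places.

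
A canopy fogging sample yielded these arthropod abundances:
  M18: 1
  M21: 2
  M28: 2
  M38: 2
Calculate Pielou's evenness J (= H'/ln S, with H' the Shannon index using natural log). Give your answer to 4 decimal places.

Total N = 1+2+2+2 = 7, so the proportions are 0.142857, 0.285714, 0.285714, 0.285714 (working shown to 6 dp, full precision carried).
H' = −Σ pᵢ ln pᵢ = −((-0.277987) + (-0.357932) + (-0.357932) + (-0.357932)) = 1.351784.
With S = 4 species, ln S = 1.386294, so J = 1.351784/1.386294 = 0.975106, i.e. 0.9751 to 4 decimal places.

0.9751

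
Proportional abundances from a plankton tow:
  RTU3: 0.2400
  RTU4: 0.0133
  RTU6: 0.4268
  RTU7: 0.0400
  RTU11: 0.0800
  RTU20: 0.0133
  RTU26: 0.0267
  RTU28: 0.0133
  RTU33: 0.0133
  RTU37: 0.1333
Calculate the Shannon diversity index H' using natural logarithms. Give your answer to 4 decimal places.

Each pᵢ ln pᵢ term (working shown to 6 dp, full precision carried): 0.24×(-1.427116)=-0.342508, 0.0133×(-4.319991)=-0.057456, 0.4268×(-0.851440)=-0.363394, 0.04×(-3.218876)=-0.128755, 0.08×(-2.525729)=-0.202058, 0.0133×(-4.319991)=-0.057456, 0.0267×(-3.623092)=-0.096737, 0.0133×(-4.319991)=-0.057456, 0.0133×(-4.319991)=-0.057456, 0.1333×(-2.015153)=-0.268620.
Sum = -1.631896, so H' = 1.6319.

1.6319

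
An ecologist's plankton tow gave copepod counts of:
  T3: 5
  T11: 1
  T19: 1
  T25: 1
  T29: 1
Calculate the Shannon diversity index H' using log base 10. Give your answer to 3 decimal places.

0.566

Total N = 5+1+1+1+1 = 9, so the proportions are 0.55556, 0.11111, 0.11111, 0.11111, 0.11111 (working shown to 5 dp, full precision carried).
Each pᵢ log₁₀ pᵢ term: 0.55556×(-0.25527)=-0.14182, 0.11111×(-0.95424)=-0.10603, 0.11111×(-0.95424)=-0.10603, 0.11111×(-0.95424)=-0.10603, 0.11111×(-0.95424)=-0.10603.
Sum = -0.56593, so H' = 0.566.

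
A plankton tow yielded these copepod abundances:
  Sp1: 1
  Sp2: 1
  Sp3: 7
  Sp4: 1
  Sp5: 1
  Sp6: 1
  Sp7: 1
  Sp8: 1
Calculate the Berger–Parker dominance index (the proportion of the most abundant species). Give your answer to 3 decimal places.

0.500

Total N = 1+1+7+1+1+1+1+1 = 14, so the proportions are 0.07143, 0.07143, 0.5, 0.07143, 0.07143, 0.07143, 0.07143, 0.07143 (working shown to 5 dp, full precision carried).
The largest proportion is 0.5, i.e. d = 0.500 to 3 decimal places.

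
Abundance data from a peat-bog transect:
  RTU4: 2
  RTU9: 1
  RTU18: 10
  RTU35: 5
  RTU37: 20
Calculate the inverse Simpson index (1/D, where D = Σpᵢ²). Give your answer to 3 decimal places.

Total N = 2+1+10+5+20 = 38, so the proportions are 0.052632, 0.026316, 0.263158, 0.131579, 0.526316 (working shown to 6 dp, full precision carried).
D = 0.052632² + 0.026316² + 0.263158² + 0.131579² + 0.526316² = 0.002770 + 0.000693 + 0.069252 + 0.017313 + 0.277008 = 0.367036.
So 1/D = 2.72453, i.e. 2.725 to 3 decimal places.

2.725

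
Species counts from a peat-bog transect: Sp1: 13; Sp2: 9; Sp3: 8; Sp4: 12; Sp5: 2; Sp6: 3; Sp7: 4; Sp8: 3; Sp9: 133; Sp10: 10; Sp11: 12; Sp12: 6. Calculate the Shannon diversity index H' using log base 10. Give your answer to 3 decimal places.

Total N = 13+9+8+12+2+3+4+3+133+10+12+6 = 215, so the proportions are 0.06047, 0.04186, 0.03721, 0.05581, 0.0093, 0.01395, 0.0186, 0.01395, 0.6186, 0.04651, 0.05581, 0.02791 (working shown to 5 dp, full precision carried).
Each pᵢ log₁₀ pᵢ term: 0.06047×(-1.21850)=-0.07368, 0.04186×(-1.37820)=-0.05769, 0.03721×(-1.42935)=-0.05319, 0.05581×(-1.25326)=-0.06995, 0.0093×(-2.03141)=-0.01890, 0.01395×(-1.85532)=-0.02589, 0.0186×(-1.73038)=-0.03219, 0.01395×(-1.85532)=-0.02589, 0.6186×(-0.20859)=-0.12903, 0.04651×(-1.33244)=-0.06197, 0.05581×(-1.25326)=-0.06995, 0.02791×(-1.55429)=-0.04338.
Sum = -0.66170, so H' = 0.662.

0.662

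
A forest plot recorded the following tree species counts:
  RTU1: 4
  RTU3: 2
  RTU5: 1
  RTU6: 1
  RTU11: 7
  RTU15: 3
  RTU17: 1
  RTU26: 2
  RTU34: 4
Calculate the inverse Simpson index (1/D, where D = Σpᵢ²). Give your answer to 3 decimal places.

Total N = 4+2+1+1+7+3+1+2+4 = 25, so the proportions are 0.16, 0.08, 0.04, 0.04, 0.28, 0.12, 0.04, 0.08, 0.16 (working shown to 7 dp, full precision carried).
D = 0.16² + 0.08² + 0.04² + 0.04² + 0.28² + 0.12² + 0.04² + 0.08² + 0.16² = 0.0256000 + 0.0064000 + 0.0016000 + 0.0016000 + 0.0784000 + 0.0144000 + 0.0016000 + 0.0064000 + 0.0256000 = 0.1616000.
So 1/D = 6.18812, i.e. 6.188 to 3 decimal places.

6.188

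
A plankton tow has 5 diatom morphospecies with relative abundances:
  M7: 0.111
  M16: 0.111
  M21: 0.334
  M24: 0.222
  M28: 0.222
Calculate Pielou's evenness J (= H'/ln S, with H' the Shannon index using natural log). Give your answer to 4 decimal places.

0.9460

H' = −Σ pᵢ ln pᵢ = −((-0.244003) + (-0.244003) + (-0.366269) + (-0.334127) + (-0.334127)) = 1.522530 (working shown to 6 dp, full precision carried).
With S = 5 species, ln S = 1.609438, so J = 1.522530/1.609438 = 0.946001, i.e. 0.9460 to 4 decimal places.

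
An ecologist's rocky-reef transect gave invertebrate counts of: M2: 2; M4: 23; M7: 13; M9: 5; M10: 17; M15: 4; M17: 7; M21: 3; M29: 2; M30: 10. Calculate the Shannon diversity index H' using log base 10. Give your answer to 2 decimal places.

0.87

Total N = 2+23+13+5+17+4+7+3+2+10 = 86, so the proportions are 0.0233, 0.2674, 0.1512, 0.0581, 0.1977, 0.0465, 0.0814, 0.0349, 0.0233, 0.1163 (working shown to 4 dp, full precision carried).
Each pᵢ log₁₀ pᵢ term: 0.0233×(-1.6335)=-0.0380, 0.2674×(-0.5728)=-0.1532, 0.1512×(-0.8206)=-0.1240, 0.0581×(-1.2355)=-0.0718, 0.1977×(-0.7040)=-0.1392, 0.0465×(-1.3324)=-0.0620, 0.0814×(-1.0894)=-0.0887, 0.0349×(-1.4574)=-0.0508, 0.0233×(-1.6335)=-0.0380, 0.1163×(-0.9345)=-0.1087.
Sum = -0.8743, so H' = 0.87.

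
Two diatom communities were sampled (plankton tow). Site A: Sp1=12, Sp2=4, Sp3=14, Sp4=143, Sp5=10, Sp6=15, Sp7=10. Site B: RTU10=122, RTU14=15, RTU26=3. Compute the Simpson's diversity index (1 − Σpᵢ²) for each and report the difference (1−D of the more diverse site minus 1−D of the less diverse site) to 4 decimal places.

Site A: N=208, proportions 0.0576923, 0.0192308, 0.0673077, 0.6875, 0.0480769, 0.0721154, 0.0480769, giving 1−D = 0.5092918 (working shown to 7 dp, full precision carried).
Site B: N=140, proportions 0.8714286, 0.1071429, 0.0214286, giving 1−D = 0.2286735.
Difference = |0.5092918 − 0.2286735| = 0.2806183, i.e. 0.2806 to 4 decimal places.

0.2806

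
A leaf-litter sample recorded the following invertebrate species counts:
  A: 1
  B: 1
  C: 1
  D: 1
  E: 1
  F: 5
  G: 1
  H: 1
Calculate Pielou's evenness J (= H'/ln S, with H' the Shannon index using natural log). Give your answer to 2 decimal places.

0.87

Total N = 1+1+1+1+1+5+1+1 = 12, so the proportions are 0.0833, 0.0833, 0.0833, 0.0833, 0.0833, 0.4167, 0.0833, 0.0833 (working shown to 4 dp, full precision carried).
H' = −Σ pᵢ ln pᵢ = −((-0.2071) + (-0.2071) + (-0.2071) + (-0.2071) + (-0.2071) + (-0.3648) + (-0.2071) + (-0.2071)) = 1.8143.
With S = 8 species, ln S = 2.0794, so J = 1.8143/2.0794 = 0.8725, i.e. 0.87 to 2 decimal places.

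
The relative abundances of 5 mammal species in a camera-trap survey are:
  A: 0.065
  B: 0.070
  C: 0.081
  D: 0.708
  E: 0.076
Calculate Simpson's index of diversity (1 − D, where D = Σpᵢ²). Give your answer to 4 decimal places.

0.4773

D = 0.065² + 0.07² + 0.081² + 0.708² + 0.076² = 0.004225 + 0.004900 + 0.006561 + 0.501264 + 0.005776 = 0.522726 (working shown to 6 dp, full precision carried).
So 1 − D = 0.477274, i.e. 0.4773 to 4 decimal places.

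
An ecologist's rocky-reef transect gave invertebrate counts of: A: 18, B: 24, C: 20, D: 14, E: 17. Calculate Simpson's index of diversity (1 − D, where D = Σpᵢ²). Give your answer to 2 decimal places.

Total N = 18+24+20+14+17 = 93, so the proportions are 0.1935, 0.2581, 0.2151, 0.1505, 0.1828 (working shown to 4 dp, full precision carried).
D = 0.1935² + 0.2581² + 0.2151² + 0.1505² + 0.1828² = 0.0375 + 0.0666 + 0.0462 + 0.0227 + 0.0334 = 0.2064.
So 1 − D = 0.7936, i.e. 0.79 to 2 decimal places.

0.79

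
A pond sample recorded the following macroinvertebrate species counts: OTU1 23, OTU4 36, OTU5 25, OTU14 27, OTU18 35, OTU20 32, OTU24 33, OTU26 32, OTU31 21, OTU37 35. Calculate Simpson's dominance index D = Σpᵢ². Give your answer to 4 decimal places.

Total N = 23+36+25+27+35+32+33+32+21+35 = 299, so the proportions are 0.076923, 0.120401, 0.083612, 0.090301, 0.117057, 0.107023, 0.110368, 0.107023, 0.070234, 0.117057 (working shown to 6 dp, full precision carried).
D = 0.076923² + 0.120401² + 0.083612² + 0.090301² + 0.117057² + 0.107023² + 0.110368² + 0.107023² + 0.070234² + 0.117057² = 0.005917 + 0.014496 + 0.006991 + 0.008154 + 0.013702 + 0.011454 + 0.012181 + 0.011454 + 0.004933 + 0.013702 = 0.102985.
To 4 decimal places, D = 0.1030.

0.1030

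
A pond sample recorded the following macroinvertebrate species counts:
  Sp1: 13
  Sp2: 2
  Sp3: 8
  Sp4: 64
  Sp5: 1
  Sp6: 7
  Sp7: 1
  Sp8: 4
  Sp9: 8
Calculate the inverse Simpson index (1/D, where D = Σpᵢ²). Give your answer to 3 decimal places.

Total N = 13+2+8+64+1+7+1+4+8 = 108, so the proportions are 0.12037, 0.018519, 0.074074, 0.592593, 0.009259, 0.064815, 0.009259, 0.037037, 0.074074 (working shown to 6 dp, full precision carried).
D = 0.12037² + 0.018519² + 0.074074² + 0.592593² + 0.009259² + 0.064815² + 0.009259² + 0.037037² + 0.074074² = 0.014489 + 0.000343 + 0.005487 + 0.351166 + 0.000086 + 0.004201 + 0.000086 + 0.001372 + 0.005487 = 0.382716.
So 1/D = 2.61290, i.e. 2.613 to 3 decimal places.

2.613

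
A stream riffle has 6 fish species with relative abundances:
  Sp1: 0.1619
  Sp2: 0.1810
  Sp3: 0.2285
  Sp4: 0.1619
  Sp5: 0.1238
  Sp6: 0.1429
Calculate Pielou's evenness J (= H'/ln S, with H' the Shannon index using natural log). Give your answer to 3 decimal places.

H' = −Σ pᵢ ln pᵢ = −((-0.29478) + (-0.30938) + (-0.33732) + (-0.29478) + (-0.25863) + (-0.27803)) = 1.77292 (working shown to 5 dp, full precision carried).
With S = 6 species, ln S = 1.79176, so J = 1.77292/1.79176 = 0.98948, i.e. 0.989 to 3 decimal places.

0.989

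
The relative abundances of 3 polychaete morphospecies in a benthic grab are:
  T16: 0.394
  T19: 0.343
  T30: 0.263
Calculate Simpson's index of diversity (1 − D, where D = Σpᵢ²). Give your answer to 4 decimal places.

D = 0.394² + 0.343² + 0.263² = 0.155236 + 0.117649 + 0.069169 = 0.342054 (working shown to 6 dp, full precision carried).
So 1 − D = 0.657946, i.e. 0.6579 to 4 decimal places.

0.6579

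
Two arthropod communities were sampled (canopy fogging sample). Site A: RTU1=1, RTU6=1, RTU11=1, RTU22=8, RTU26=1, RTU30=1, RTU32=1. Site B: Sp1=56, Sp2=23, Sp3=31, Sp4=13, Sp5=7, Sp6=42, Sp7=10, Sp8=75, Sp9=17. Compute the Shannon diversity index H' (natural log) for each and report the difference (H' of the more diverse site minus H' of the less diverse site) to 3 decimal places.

Site A: N=14, proportions 0.071429, 0.071429, 0.071429, 0.571429, 0.071429, 0.071429, 0.071429, giving H' = 1.450805 (working shown to 6 dp, full precision carried).
Site B: N=274, proportions 0.20438, 0.083942, 0.113139, 0.047445, 0.025547, 0.153285, 0.036496, 0.273723, 0.062044, giving H' = 1.952765.
Difference = |1.450805 − 1.952765| = 0.501960, i.e. 0.502 to 3 decimal places.

0.502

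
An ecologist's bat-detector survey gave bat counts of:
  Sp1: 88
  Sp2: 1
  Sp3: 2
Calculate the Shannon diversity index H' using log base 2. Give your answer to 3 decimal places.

Total N = 88+1+2 = 91, so the proportions are 0.96703, 0.01099, 0.02198 (working shown to 5 dp, full precision carried).
Each pᵢ log₂ pᵢ term: 0.96703×(-0.04836)=-0.04677, 0.01099×(-6.50779)=-0.07151, 0.02198×(-5.50779)=-0.12105.
Sum = -0.23933, so H' = 0.239.

0.239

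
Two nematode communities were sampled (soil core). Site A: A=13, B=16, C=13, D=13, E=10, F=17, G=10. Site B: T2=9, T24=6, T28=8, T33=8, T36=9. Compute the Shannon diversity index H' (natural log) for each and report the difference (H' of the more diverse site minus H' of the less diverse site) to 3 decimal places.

0.329

Site A: N=92, proportions 0.141304, 0.173913, 0.141304, 0.141304, 0.108696, 0.184783, 0.108696, giving H' = 1.928193 (working shown to 6 dp, full precision carried).
Site B: N=40, proportions 0.225, 0.15, 0.2, 0.2, 0.225, giving H' = 1.599588.
Difference = |1.928193 − 1.599588| = 0.328605, i.e. 0.329 to 3 decimal places.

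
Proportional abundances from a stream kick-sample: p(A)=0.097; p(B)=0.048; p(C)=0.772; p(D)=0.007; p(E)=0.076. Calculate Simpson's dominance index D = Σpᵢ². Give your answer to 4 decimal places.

0.6135

D = 0.097² + 0.048² + 0.772² + 0.007² + 0.076² = 0.009409 + 0.002304 + 0.595984 + 0.000049 + 0.005776 = 0.613522 (working shown to 6 dp, full precision carried).
To 4 decimal places, D = 0.6135.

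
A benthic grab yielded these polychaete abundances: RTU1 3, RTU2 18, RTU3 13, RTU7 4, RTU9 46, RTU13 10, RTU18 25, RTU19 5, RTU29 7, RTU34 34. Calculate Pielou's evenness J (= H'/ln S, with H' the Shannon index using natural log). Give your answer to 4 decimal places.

Total N = 3+18+13+4+46+10+25+5+7+34 = 165, so the proportions are 0.018182, 0.109091, 0.078788, 0.024242, 0.278788, 0.060606, 0.151515, 0.030303, 0.042424, 0.206061 (working shown to 6 dp, full precision carried).
H' = −Σ pᵢ ln pᵢ = −((-0.072861) + (-0.241699) + (-0.200200) + (-0.090173) + (-0.356097) + (-0.169901) + (-0.285920) + (-0.105955) + (-0.134062) + (-0.325490)) = 1.982357.
With S = 10 species, ln S = 2.302585, so J = 1.982357/2.302585 = 0.860927, i.e. 0.8609 to 4 decimal places.

0.8609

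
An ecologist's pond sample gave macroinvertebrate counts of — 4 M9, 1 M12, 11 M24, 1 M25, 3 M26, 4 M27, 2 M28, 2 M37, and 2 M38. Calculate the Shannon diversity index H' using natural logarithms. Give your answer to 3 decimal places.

Total N = 4+1+11+1+3+4+2+2+2 = 30, so the proportions are 0.13333, 0.03333, 0.36667, 0.03333, 0.1, 0.13333, 0.06667, 0.06667, 0.06667 (working shown to 5 dp, full precision carried).
Each pᵢ ln pᵢ term: 0.13333×(-2.01490)=-0.26865, 0.03333×(-3.40120)=-0.11337, 0.36667×(-1.00330)=-0.36788, 0.03333×(-3.40120)=-0.11337, 0.1×(-2.30259)=-0.23026, 0.13333×(-2.01490)=-0.26865, 0.06667×(-2.70805)=-0.18054, 0.06667×(-2.70805)=-0.18054, 0.06667×(-2.70805)=-0.18054.
Sum = -1.90380, so H' = 1.904.

1.904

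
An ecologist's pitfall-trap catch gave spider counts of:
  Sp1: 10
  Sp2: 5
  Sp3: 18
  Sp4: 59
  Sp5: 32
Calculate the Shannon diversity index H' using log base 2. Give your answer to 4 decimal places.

1.8980

Total N = 10+5+18+59+32 = 124, so the proportions are 0.080645, 0.040323, 0.145161, 0.475806, 0.258065 (working shown to 6 dp, full precision carried).
Each pᵢ log₂ pᵢ term: 0.080645×(-3.632268)=-0.292925, 0.040323×(-4.632268)=-0.186785, 0.145161×(-2.784271)=-0.404168, 0.475806×(-1.071553)=-0.509852, 0.258065×(-1.954196)=-0.504309.
Sum = -1.898039, so H' = 1.8980.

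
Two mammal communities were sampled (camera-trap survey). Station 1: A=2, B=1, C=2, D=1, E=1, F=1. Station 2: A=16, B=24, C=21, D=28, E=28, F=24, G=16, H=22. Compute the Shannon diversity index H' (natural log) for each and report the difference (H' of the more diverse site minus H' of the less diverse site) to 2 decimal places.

0.33

Station 1: N=8, proportions 0.25, 0.125, 0.25, 0.125, 0.125, 0.125, giving H' = 1.7329 (working shown to 4 dp, full precision carried).
Station 2: N=179, proportions 0.0894, 0.1341, 0.1173, 0.1564, 0.1564, 0.1341, 0.0894, 0.1229, giving H' = 2.0600.
Difference = |1.7329 − 2.0600| = 0.3271, i.e. 0.33 to 2 decimal places.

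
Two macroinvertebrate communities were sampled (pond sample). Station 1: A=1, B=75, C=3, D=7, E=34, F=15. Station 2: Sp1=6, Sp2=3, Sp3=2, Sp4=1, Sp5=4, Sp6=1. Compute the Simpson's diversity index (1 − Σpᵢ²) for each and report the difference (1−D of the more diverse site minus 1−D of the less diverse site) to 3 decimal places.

0.156

Station 1: N=135, proportions 0.00741, 0.55556, 0.02222, 0.05185, 0.25185, 0.11111, giving 1−D = 0.61235 (working shown to 5 dp, full precision carried).
Station 2: N=17, proportions 0.35294, 0.17647, 0.11765, 0.05882, 0.23529, 0.05882, giving 1−D = 0.76817.
Difference = |0.61235 − 0.76817| = 0.15582, i.e. 0.156 to 3 decimal places.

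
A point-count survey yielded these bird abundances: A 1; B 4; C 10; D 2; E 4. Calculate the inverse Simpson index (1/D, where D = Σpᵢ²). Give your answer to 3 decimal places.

Total N = 1+4+10+2+4 = 21, so the proportions are 0.047619, 0.1904762, 0.4761905, 0.0952381, 0.1904762 (working shown to 7 dp, full precision carried).
D = 0.047619² + 0.1904762² + 0.4761905² + 0.0952381² + 0.1904762² = 0.0022676 + 0.0362812 + 0.2267574 + 0.0090703 + 0.0362812 = 0.3106576.
So 1/D = 3.21898, i.e. 3.219 to 3 decimal places.

3.219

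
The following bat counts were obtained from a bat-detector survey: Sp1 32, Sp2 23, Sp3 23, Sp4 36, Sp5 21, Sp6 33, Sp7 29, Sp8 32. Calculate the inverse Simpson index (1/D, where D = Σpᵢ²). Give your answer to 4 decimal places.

Total N = 32+23+23+36+21+33+29+32 = 229, so the proportions are 0.13973799, 0.10043668, 0.10043668, 0.15720524, 0.09170306, 0.1441048, 0.12663755, 0.13973799 (working shown to 8 dp, full precision carried).
D = 0.13973799² + 0.10043668² + 0.10043668² + 0.15720524² + 0.09170306² + 0.1441048² + 0.12663755² + 0.13973799² = 0.01952671 + 0.01008753 + 0.01008753 + 0.02471349 + 0.00840945 + 0.02076619 + 0.01603707 + 0.01952671 = 0.12915467.
So 1/D = 7.742655, i.e. 7.7427 to 4 decimal places.

7.7427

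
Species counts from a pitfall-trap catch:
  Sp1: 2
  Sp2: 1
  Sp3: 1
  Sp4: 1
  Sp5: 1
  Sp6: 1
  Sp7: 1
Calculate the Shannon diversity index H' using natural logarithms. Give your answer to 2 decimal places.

Total N = 2+1+1+1+1+1+1 = 8, so the proportions are 0.25, 0.125, 0.125, 0.125, 0.125, 0.125, 0.125 (working shown to 4 dp, full precision carried).
Each pᵢ ln pᵢ term: 0.25×(-1.3863)=-0.3466, 0.125×(-2.0794)=-0.2599, 0.125×(-2.0794)=-0.2599, 0.125×(-2.0794)=-0.2599, 0.125×(-2.0794)=-0.2599, 0.125×(-2.0794)=-0.2599, 0.125×(-2.0794)=-0.2599.
Sum = -1.9062, so H' = 1.91.

1.91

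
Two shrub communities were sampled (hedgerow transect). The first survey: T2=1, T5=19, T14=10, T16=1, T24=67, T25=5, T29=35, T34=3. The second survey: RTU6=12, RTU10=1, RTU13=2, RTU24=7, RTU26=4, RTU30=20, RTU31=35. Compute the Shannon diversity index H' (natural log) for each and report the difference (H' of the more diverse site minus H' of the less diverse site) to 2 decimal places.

The first survey: N=141, proportions 0.0071, 0.1348, 0.0709, 0.0071, 0.4752, 0.0355, 0.2482, 0.0213, giving H' = 1.4277 (working shown to 4 dp, full precision carried).
The second survey: N=81, proportions 0.1481, 0.0123, 0.0247, 0.0864, 0.0494, 0.2469, 0.4321, giving H' = 1.4966.
Difference = |1.4277 − 1.4966| = 0.0689, i.e. 0.07 to 2 decimal places.

0.07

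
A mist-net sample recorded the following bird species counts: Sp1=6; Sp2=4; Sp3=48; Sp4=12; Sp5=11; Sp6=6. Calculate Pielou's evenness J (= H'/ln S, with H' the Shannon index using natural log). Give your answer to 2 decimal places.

Total N = 6+4+48+12+11+6 = 87, so the proportions are 0.069, 0.046, 0.5517, 0.1379, 0.1264, 0.069 (working shown to 4 dp, full precision carried).
H' = −Σ pᵢ ln pᵢ = −((-0.1844) + (-0.1416) + (-0.3281) + (-0.2732) + (-0.2615) + (-0.1844)) = 1.3733.
With S = 6 species, ln S = 1.7918, so J = 1.3733/1.7918 = 0.7664, i.e. 0.77 to 2 decimal places.

0.77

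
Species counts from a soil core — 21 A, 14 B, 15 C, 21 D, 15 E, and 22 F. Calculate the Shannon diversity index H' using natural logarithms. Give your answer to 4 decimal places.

Total N = 21+14+15+21+15+22 = 108, so the proportions are 0.194444, 0.12963, 0.138889, 0.194444, 0.138889, 0.203704 (working shown to 6 dp, full precision carried).
Each pᵢ ln pᵢ term: 0.194444×(-1.637609)=-0.318424, 0.12963×(-2.043074)=-0.264843, 0.138889×(-1.974081)=-0.274178, 0.194444×(-1.637609)=-0.318424, 0.138889×(-1.974081)=-0.274178, 0.203704×(-1.591089)=-0.324111.
Sum = -1.774157, so H' = 1.7742.

1.7742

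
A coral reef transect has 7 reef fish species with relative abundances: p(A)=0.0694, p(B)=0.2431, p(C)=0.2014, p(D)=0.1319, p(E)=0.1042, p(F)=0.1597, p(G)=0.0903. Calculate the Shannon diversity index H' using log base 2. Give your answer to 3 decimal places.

2.690

Each pᵢ log₂ pᵢ term (working shown to 5 dp, full precision carried): 0.0694×(-3.84892)=-0.26712, 0.2431×(-2.04038)=-0.49602, 0.2014×(-2.31186)=-0.46561, 0.1319×(-2.92248)=-0.38548, 0.1042×(-3.26257)=-0.33996, 0.1597×(-2.64656)=-0.42266, 0.0903×(-3.46913)=-0.31326.
Sum = -2.69009, so H' = 2.690.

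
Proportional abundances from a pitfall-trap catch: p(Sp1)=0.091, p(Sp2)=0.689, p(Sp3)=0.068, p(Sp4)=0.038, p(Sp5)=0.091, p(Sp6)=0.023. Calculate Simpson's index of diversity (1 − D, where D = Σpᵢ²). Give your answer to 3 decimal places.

D = 0.091² + 0.689² + 0.068² + 0.038² + 0.091² + 0.023² = 0.00828 + 0.47472 + 0.00462 + 0.00144 + 0.00828 + 0.00053 = 0.49788 (working shown to 5 dp, full precision carried).
So 1 − D = 0.50212, i.e. 0.502 to 3 decimal places.

0.502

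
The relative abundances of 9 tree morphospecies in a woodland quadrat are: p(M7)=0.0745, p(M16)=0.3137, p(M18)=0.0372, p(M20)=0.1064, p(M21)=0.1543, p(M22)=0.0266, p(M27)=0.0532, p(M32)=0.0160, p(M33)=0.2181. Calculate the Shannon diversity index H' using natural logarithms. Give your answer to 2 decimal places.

Each pᵢ ln pᵢ term (working shown to 4 dp, full precision carried): 0.0745×(-2.5970)=-0.1935, 0.3137×(-1.1593)=-0.3637, 0.0372×(-3.2914)=-0.1224, 0.1064×(-2.2405)=-0.2384, 0.1543×(-1.8689)=-0.2884, 0.0266×(-3.6268)=-0.0965, 0.0532×(-2.9337)=-0.1561, 0.016×(-4.1352)=-0.0662, 0.2181×(-1.5228)=-0.3321.
Sum = -1.8572, so H' = 1.86.

1.86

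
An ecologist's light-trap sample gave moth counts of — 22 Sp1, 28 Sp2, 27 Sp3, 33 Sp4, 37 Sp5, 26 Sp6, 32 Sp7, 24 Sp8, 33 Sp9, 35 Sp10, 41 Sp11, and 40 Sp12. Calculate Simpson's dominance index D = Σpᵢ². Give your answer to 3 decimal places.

0.086

Total N = 22+28+27+33+37+26+32+24+33+35+41+40 = 378, so the proportions are 0.0582, 0.07407, 0.07143, 0.0873, 0.09788, 0.06878, 0.08466, 0.06349, 0.0873, 0.09259, 0.10847, 0.10582 (working shown to 5 dp, full precision carried).
D = 0.0582² + 0.07407² + 0.07143² + 0.0873² + 0.09788² + 0.06878² + 0.08466² + 0.06349² + 0.0873² + 0.09259² + 0.10847² + 0.10582² = 0.00339 + 0.00549 + 0.00510 + 0.00762 + 0.00958 + 0.00473 + 0.00717 + 0.00403 + 0.00762 + 0.00857 + 0.01176 + 0.01120 = 0.08627.
To 3 decimal places, D = 0.086.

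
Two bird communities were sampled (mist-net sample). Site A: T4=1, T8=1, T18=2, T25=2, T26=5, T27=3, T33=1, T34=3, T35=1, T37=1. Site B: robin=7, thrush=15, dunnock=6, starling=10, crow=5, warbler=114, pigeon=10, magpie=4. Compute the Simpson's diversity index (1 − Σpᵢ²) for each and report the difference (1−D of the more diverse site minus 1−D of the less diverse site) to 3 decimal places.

0.323

Site A: N=20, proportions 0.05, 0.05, 0.1, 0.1, 0.25, 0.15, 0.05, 0.15, 0.05, 0.05, giving 1−D = 0.86000 (working shown to 5 dp, full precision carried).
Site B: N=171, proportions 0.04094, 0.08772, 0.03509, 0.05848, 0.02924, 0.66667, 0.05848, 0.02339, giving 1−D = 0.53671.
Difference = |0.86000 − 0.53671| = 0.32329, i.e. 0.323 to 3 decimal places.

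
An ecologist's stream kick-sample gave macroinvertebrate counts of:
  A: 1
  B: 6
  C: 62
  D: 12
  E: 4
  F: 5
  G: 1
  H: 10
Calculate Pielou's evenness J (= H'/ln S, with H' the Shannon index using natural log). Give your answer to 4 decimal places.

Total N = 1+6+62+12+4+5+1+10 = 101, so the proportions are 0.009901, 0.059406, 0.613861, 0.118812, 0.039604, 0.049505, 0.009901, 0.09901 (working shown to 6 dp, full precision carried).
H' = −Σ pᵢ ln pᵢ = −((-0.045694) + (-0.167724) + (-0.299556) + (-0.253095) + (-0.127874) + (-0.148796) + (-0.045694) + (-0.228964)) = 1.317398.
With S = 8 species, ln S = 2.079442, so J = 1.317398/2.079442 = 0.633534, i.e. 0.6335 to 4 decimal places.

0.6335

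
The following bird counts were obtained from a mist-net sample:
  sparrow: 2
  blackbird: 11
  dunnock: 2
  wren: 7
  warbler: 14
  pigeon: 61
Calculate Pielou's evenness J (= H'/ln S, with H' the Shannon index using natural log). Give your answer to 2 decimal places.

0.65

Total N = 2+11+2+7+14+61 = 97, so the proportions are 0.0206, 0.1134, 0.0206, 0.0722, 0.1443, 0.6289 (working shown to 4 dp, full precision carried).
H' = −Σ pᵢ ln pᵢ = −((-0.0800) + (-0.2469) + (-0.0800) + (-0.1897) + (-0.2794) + (-0.2917)) = 1.1677.
With S = 6 species, ln S = 1.7918, so J = 1.1677/1.7918 = 0.6517, i.e. 0.65 to 2 decimal places.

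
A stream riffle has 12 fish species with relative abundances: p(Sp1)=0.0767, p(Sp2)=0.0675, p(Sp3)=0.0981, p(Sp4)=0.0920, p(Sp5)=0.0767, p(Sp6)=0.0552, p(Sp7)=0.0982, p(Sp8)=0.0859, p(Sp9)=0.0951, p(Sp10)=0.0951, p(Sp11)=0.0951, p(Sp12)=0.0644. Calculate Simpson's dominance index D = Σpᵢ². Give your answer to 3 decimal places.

D = 0.0767² + 0.0675² + 0.0981² + 0.092² + 0.0767² + 0.0552² + 0.0982² + 0.0859² + 0.0951² + 0.0951² + 0.0951² + 0.0644² = 0.00588 + 0.00456 + 0.00962 + 0.00846 + 0.00588 + 0.00305 + 0.00964 + 0.00738 + 0.00904 + 0.00904 + 0.00904 + 0.00415 = 0.08576 (working shown to 5 dp, full precision carried).
To 3 decimal places, D = 0.086.

0.086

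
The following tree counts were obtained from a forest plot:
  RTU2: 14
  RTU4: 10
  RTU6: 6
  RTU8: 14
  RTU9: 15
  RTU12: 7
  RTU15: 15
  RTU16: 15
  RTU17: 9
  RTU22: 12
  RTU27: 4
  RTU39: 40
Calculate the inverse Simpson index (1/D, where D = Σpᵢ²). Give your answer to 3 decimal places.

Total N = 14+10+6+14+15+7+15+15+9+12+4+40 = 161, so the proportions are 0.0869565, 0.0621118, 0.0372671, 0.0869565, 0.0931677, 0.0434783, 0.0931677, 0.0931677, 0.0559006, 0.0745342, 0.0248447, 0.2484472 (working shown to 7 dp, full precision carried).
D = 0.0869565² + 0.0621118² + 0.0372671² + 0.0869565² + 0.0931677² + 0.0434783² + 0.0931677² + 0.0931677² + 0.0559006² + 0.0745342² + 0.0248447² + 0.2484472² = 0.0075614 + 0.0038579 + 0.0013888 + 0.0075614 + 0.0086802 + 0.0018904 + 0.0086802 + 0.0086802 + 0.0031249 + 0.0055553 + 0.0006173 + 0.0617260 = 0.1193241.
So 1/D = 8.38054, i.e. 8.381 to 3 decimal places.

8.381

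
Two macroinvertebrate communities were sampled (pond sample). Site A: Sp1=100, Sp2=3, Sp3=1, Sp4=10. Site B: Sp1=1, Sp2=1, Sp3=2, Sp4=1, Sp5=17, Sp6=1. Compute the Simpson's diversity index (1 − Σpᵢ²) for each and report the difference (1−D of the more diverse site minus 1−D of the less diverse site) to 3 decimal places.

Site A: N=114, proportions 0.87719, 0.02632, 0.00877, 0.08772, giving 1−D = 0.22207 (working shown to 5 dp, full precision carried).
Site B: N=23, proportions 0.04348, 0.04348, 0.08696, 0.04348, 0.73913, 0.04348, giving 1−D = 0.43856.
Difference = |0.22207 − 0.43856| = 0.21649, i.e. 0.216 to 3 decimal places.

0.216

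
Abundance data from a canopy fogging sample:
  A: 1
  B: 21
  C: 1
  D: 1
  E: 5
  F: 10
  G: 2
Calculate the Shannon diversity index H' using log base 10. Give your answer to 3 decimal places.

0.592

Total N = 1+21+1+1+5+10+2 = 41, so the proportions are 0.02439, 0.5122, 0.02439, 0.02439, 0.12195, 0.2439, 0.04878 (working shown to 5 dp, full precision carried).
Each pᵢ log₁₀ pᵢ term: 0.02439×(-1.61278)=-0.03934, 0.5122×(-0.29056)=-0.14883, 0.02439×(-1.61278)=-0.03934, 0.02439×(-1.61278)=-0.03934, 0.12195×(-0.91381)=-0.11144, 0.2439×(-0.61278)=-0.14946, 0.04878×(-1.31175)=-0.06399.
Sum = -0.59172, so H' = 0.592.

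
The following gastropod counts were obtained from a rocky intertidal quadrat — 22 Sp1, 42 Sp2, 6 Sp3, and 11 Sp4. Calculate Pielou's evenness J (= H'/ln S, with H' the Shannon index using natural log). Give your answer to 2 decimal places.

0.84

Total N = 22+42+6+11 = 81, so the proportions are 0.2716, 0.5185, 0.0741, 0.1358 (working shown to 4 dp, full precision carried).
H' = −Σ pᵢ ln pᵢ = −((-0.3540) + (-0.3406) + (-0.1928) + (-0.2711)) = 1.1585.
With S = 4 species, ln S = 1.3863, so J = 1.1585/1.3863 = 0.8357, i.e. 0.84 to 2 decimal places.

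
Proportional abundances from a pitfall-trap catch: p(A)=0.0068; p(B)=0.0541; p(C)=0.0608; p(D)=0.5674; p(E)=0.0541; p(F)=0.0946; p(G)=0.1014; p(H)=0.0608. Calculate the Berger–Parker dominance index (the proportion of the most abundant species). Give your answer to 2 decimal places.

The largest proportion is 0.5674, i.e. d = 0.57 to 2 decimal places.

0.57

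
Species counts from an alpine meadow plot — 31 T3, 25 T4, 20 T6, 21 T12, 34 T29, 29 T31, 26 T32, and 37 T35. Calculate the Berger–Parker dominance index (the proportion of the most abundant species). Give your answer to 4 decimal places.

0.1659

Total N = 31+25+20+21+34+29+26+37 = 223, so the proportions are 0.139013, 0.112108, 0.089686, 0.09417, 0.152466, 0.130045, 0.116592, 0.165919 (working shown to 6 dp, full precision carried).
The largest proportion is 0.165919, i.e. d = 0.1659 to 4 decimal places.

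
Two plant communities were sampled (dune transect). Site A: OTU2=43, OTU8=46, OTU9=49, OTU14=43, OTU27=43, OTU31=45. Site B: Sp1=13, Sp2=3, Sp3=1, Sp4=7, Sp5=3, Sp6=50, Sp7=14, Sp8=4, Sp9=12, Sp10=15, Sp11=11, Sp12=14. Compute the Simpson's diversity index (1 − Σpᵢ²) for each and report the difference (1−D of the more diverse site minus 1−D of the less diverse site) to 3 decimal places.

0.001

Site A: N=269, proportions 0.15985, 0.171, 0.18216, 0.15985, 0.15985, 0.16729, giving 1−D = 0.83293 (working shown to 5 dp, full precision carried).
Site B: N=147, proportions 0.08844, 0.02041, 0.0068, 0.04762, 0.02041, 0.34014, 0.09524, 0.02721, 0.08163, 0.10204, 0.07483, 0.09524, giving 1−D = 0.83178.
Difference = |0.83293 − 0.83178| = 0.00115, i.e. 0.001 to 3 decimal places.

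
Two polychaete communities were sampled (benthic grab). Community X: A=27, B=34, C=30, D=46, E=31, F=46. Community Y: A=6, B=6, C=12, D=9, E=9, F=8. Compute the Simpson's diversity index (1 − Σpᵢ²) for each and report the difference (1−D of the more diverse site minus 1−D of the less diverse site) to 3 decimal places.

0.003

Community X: N=214, proportions 0.12617, 0.15888, 0.14019, 0.21495, 0.14486, 0.21495, giving 1−D = 0.82579 (working shown to 5 dp, full precision carried).
Community Y: N=50, proportions 0.12, 0.12, 0.24, 0.18, 0.18, 0.16, giving 1−D = 0.82320.
Difference = |0.82579 − 0.82320| = 0.00259, i.e. 0.003 to 3 decimal places.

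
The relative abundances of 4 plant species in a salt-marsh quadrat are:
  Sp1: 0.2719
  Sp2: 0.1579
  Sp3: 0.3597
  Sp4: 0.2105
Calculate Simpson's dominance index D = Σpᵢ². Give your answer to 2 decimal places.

0.27

D = 0.2719² + 0.1579² + 0.3597² + 0.2105² = 0.0739 + 0.0249 + 0.1294 + 0.0443 = 0.2726 (working shown to 4 dp, full precision carried).
To 2 decimal places, D = 0.27.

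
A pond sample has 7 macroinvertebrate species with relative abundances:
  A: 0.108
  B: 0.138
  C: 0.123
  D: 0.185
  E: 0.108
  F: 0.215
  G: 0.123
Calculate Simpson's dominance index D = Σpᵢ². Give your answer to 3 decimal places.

D = 0.108² + 0.138² + 0.123² + 0.185² + 0.108² + 0.215² + 0.123² = 0.01166 + 0.01904 + 0.01513 + 0.03422 + 0.01166 + 0.04622 + 0.01513 = 0.15308 (working shown to 5 dp, full precision carried).
To 3 decimal places, D = 0.153.

0.153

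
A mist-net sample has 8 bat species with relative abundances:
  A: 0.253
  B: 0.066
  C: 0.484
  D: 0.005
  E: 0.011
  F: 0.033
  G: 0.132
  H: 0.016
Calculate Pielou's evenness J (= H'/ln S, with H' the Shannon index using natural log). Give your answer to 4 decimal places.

H' = −Σ pᵢ ln pᵢ = −((-0.347715) + (-0.179395) + (-0.351224) + (-0.026492) + (-0.049608) + (-0.112571) + (-0.267294) + (-0.066163)) = 1.400461 (working shown to 6 dp, full precision carried).
With S = 8 species, ln S = 2.079442, so J = 1.400461/2.079442 = 0.673480, i.e. 0.6735 to 4 decimal places.

0.6735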